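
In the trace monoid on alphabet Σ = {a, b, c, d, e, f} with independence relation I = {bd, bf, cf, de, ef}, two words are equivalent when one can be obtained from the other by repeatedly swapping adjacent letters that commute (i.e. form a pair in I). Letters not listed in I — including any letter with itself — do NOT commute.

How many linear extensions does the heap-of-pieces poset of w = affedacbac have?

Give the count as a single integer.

0(a) covers ∅
1(f) covers 0:a
2(f) covers 1:f
3(e) covers 0:a
4(d) covers 2:f
5(a) covers 3:e, 4:d
6(c) covers 5:a
7(b) covers 6:c
8(a) covers 7:b
9(c) covers 8:a
floor of heap: 0:a
completions by unplaced set U, small U first (add the entries for U minus each lowest piece of U):
  |U|=1: {9}:1
  |U|=2: {8,9}:1
  |U|=3: {7,8,9}:1
  |U|=4: {6,7,8,9}:1
  |U|=5: {5,6,7,8,9}:1
  |U|=6: {3,5,6,7,8,9}:1  {4,5,6,7,8,9}:1
  |U|=7: {2,4,5,6,7,8,9}:1  {3,4,5,6,7,8,9}:2
  |U|=8: {1,2,4,5,6,7,8,9}:1  {2,3,4,5,6,7,8,9}:3
  start at 0(a): 4

4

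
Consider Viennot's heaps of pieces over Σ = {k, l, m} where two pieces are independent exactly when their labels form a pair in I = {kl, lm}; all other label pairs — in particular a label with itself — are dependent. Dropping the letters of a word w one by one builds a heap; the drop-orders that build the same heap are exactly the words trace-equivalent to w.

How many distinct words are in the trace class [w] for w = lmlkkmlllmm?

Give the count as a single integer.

462

piece 0:l — minimal
piece 1:m — minimal
piece 2:l rests on {0:l}
piece 3:k rests on {1:m}
piece 4:k rests on {3:k}
piece 5:m rests on {4:k}
piece 6:l rests on {2:l}
piece 7:l rests on {6:l}
piece 8:l rests on {7:l}
piece 9:m rests on {5:m}
piece 10:m rests on {9:m}
minimal pieces: {0:l, 1:m}
ways to finish when only these pieces remain (= sum over removing one remaining piece with nothing left below it):
  1 left: {8}→1  {10}→1
  2 left: {7,8}→1  {8,10}→2  {9,10}→1
  3 left: {5,9,10}→1  {6,7,8}→1  {7,8,10}→3  {8,9,10}→3
  4 left: {2,6,7,8}→1  {4,5,9,10}→1  {5,8,9,10}→4  {6,7,8,10}→4  {7,8,9,10}→6
  5 left: {0,2,6,7,8}→1  {2,6,7,8,10}→5  {3,4,5,9,10}→1  {4,5,8,9,10}→5  {5,7,8,9,10}→10  {6,7,8,9,10}→10
  6 left: {0,2,6,7,8,10}→6  {1,3,4,5,9,10}→1  {2,6,7,8,9,10}→15  {3,4,5,8,9,10}→6  {4,5,7,8,9,10}→15  {5,6,7,8,9,10}→20
  7 left: {0,2,6,7,8,9,10}→21  {1,3,4,5,8,9,10}→7  {2,5,6,7,8,9,10}→35  {3,4,5,7,8,9,10}→21  {4,5,6,7,8,9,10}→35
  8 left: {0,2,5,6,7,8,9,10}→56  {1,3,4,5,7,8,9,10}→28  {2,4,5,6,7,8,9,10}→70  {3,4,5,6,7,8,9,10}→56
  9 left: {0,2,4,5,6,7,8,9,10}→126  {1,3,4,5,6,7,8,9,10}→84  {2,3,4,5,6,7,8,9,10}→126
  placing 0:l first → 210 extensions
  placing 1:m first → 252 extensions
total linear extensions = 462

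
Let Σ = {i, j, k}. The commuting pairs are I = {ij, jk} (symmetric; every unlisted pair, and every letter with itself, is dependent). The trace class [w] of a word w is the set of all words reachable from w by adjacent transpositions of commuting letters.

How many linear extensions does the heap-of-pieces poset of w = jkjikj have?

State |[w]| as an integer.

20

piece 0:j — minimal
piece 1:k — minimal
piece 2:j rests on {0:j}
piece 3:i rests on {1:k}
piece 4:k rests on {3:i}
piece 5:j rests on {2:j}
minimal pieces: {0:j, 1:k}
ways to finish when only these pieces remain (= sum over removing one remaining piece with nothing left below it):
  1 left: {4}→1  {5}→1
  2 left: {2,5}→1  {3,4}→1  {4,5}→2
  3 left: {0,2,5}→1  {1,3,4}→1  {2,4,5}→3  {3,4,5}→3
  4 left: {0,2,4,5}→4  {1,3,4,5}→4  {2,3,4,5}→6
  placing 0:j first → 10 extensions
  placing 1:k first → 10 extensions
total linear extensions = 20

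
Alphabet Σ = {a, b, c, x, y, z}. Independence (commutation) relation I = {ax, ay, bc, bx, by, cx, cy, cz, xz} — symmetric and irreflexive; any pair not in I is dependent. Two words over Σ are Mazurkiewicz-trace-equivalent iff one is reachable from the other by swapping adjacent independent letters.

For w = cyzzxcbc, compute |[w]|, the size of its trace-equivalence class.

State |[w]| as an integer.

piece 0:c — minimal
piece 1:y — minimal
piece 2:z rests on {1:y}
piece 3:z rests on {2:z}
piece 4:x rests on {1:y}
piece 5:c rests on {0:c}
piece 6:b rests on {3:z}
piece 7:c rests on {5:c}
minimal pieces: {0:c, 1:y}
ways to finish when only these pieces remain (= sum over removing one remaining piece with nothing left below it):
  1 left: {4}→1  {6}→1  {7}→1
  2 left: {3,6}→1  {4,6}→2  {4,7}→2  {5,7}→1  {6,7}→2
  3 left: {0,5,7}→1  {2,3,6}→1  {3,4,6}→3  {3,6,7}→3  {4,5,7}→3  {4,6,7}→6  {5,6,7}→3
  4 left: {0,4,5,7}→4  {0,5,6,7}→4  {2,3,4,6}→4  {2,3,6,7}→4  {3,4,6,7}→12  {3,5,6,7}→6  {4,5,6,7}→12
  5 left: {0,3,5,6,7}→10  {0,4,5,6,7}→20  {1,2,3,4,6}→4  {2,3,4,6,7}→20  {2,3,5,6,7}→10  {3,4,5,6,7}→30
  6 left: {0,2,3,5,6,7}→20  {0,3,4,5,6,7}→60  {1,2,3,4,6,7}→24  {2,3,4,5,6,7}→60
  placing 0:c first → 84 extensions
  placing 1:y first → 140 extensions
total linear extensions = 224

224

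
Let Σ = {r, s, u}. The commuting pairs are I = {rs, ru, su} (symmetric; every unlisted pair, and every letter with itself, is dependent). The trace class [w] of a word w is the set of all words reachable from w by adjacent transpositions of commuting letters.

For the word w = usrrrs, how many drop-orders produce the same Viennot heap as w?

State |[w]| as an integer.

piece 0:u — minimal
piece 1:s — minimal
piece 2:r — minimal
piece 3:r rests on {2:r}
piece 4:r rests on {3:r}
piece 5:s rests on {1:s}
minimal pieces: {0:u, 1:s, 2:r}
ways to finish when only these pieces remain (= sum over removing one remaining piece with nothing left below it):
  1 left: {0}→1  {4}→1  {5}→1
  2 left: {0,4}→2  {0,5}→2  {1,5}→1  {3,4}→1  {4,5}→2
  3 left: {0,1,5}→3  {0,3,4}→3  {0,4,5}→6  {1,4,5}→3  {2,3,4}→1  {3,4,5}→3
  4 left: {0,1,4,5}→12  {0,2,3,4}→4  {0,3,4,5}→12  {1,3,4,5}→6  {2,3,4,5}→4
  placing 0:u first → 10 extensions
  placing 1:s first → 20 extensions
  placing 2:r first → 30 extensions
total linear extensions = 60

60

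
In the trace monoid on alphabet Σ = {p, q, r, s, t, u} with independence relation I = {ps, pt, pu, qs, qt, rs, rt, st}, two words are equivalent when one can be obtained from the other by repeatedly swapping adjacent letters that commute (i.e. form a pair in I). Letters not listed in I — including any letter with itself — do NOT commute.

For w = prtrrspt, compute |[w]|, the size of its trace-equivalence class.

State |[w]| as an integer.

168

drop 0:p onto floor
drop 1:r onto {0:p}
drop 2:t onto floor
drop 3:r onto {1:r}
drop 4:r onto {3:r}
drop 5:s onto floor
drop 6:p onto {4:r}
drop 7:t onto {2:t}
ground layer = {0:p, 2:t, 5:s}
drop-orders for the pieces not yet dropped (sum over which currently-grounded one goes next):
  1 to go: {5} 1  {6} 1  {7} 1
  2 to go: {2,7} 1  {4,6} 1  {5,6} 2  {5,7} 2  {6,7} 2
  3 to go: {2,5,7} 3  {2,6,7} 3  {3,4,6} 1  {4,5,6} 3  {4,6,7} 3  {5,6,7} 6
  4 to go: {1,3,4,6} 1  {2,4,6,7} 6  {2,5,6,7} 12  {3,4,5,6} 4  {3,4,6,7} 4  {4,5,6,7} 12
  5 to go: {0,1,3,4,6} 1  {1,3,4,5,6} 5  {1,3,4,6,7} 5  {2,3,4,6,7} 10  {2,4,5,6,7} 30  {3,4,5,6,7} 20
  6 to go: {0,1,3,4,5,6} 6  {0,1,3,4,6,7} 6  {1,2,3,4,6,7} 15  {1,3,4,5,6,7} 30  {2,3,4,5,6,7} 60
  if 0:p drops first: 105 orders
  if 2:t drops first: 42 orders
  if 5:s drops first: 21 orders
heap linearizations: 168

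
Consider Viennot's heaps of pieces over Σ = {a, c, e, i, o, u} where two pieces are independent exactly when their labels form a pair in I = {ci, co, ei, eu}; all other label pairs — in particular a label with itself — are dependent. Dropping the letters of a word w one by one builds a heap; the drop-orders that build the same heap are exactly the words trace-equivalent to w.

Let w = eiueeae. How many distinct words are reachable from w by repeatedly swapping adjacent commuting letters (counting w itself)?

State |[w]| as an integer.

10

piece 0:e — minimal
piece 1:i — minimal
piece 2:u rests on {1:i}
piece 3:e rests on {0:e}
piece 4:e rests on {3:e}
piece 5:a rests on {2:u, 4:e}
piece 6:e rests on {5:a}
minimal pieces: {0:e, 1:i}
ways to finish when only these pieces remain (= sum over removing one remaining piece with nothing left below it):
  1 left: {6}→1
  2 left: {5,6}→1
  3 left: {2,5,6}→1  {4,5,6}→1
  4 left: {1,2,5,6}→1  {2,4,5,6}→2  {3,4,5,6}→1
  5 left: {0,3,4,5,6}→1  {1,2,4,5,6}→3  {2,3,4,5,6}→3
  placing 0:e first → 6 extensions
  placing 1:i first → 4 extensions
total linear extensions = 10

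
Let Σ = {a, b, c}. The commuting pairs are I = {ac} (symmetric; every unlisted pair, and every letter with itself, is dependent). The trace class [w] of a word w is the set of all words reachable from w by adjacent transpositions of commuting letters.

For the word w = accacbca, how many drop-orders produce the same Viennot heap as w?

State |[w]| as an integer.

0(a) covers ∅
1(c) covers ∅
2(c) covers 1:c
3(a) covers 0:a
4(c) covers 2:c
5(b) covers 3:a, 4:c
6(c) covers 5:b
7(a) covers 5:b
floor of heap: 0:a, 1:c
completions by unplaced set U, small U first (add the entries for U minus each lowest piece of U):
  |U|=1: {6}:1  {7}:1
  |U|=2: {6,7}:2
  |U|=3: {5,6,7}:2
  |U|=4: {3,5,6,7}:2  {4,5,6,7}:2
  |U|=5: {0,3,5,6,7}:2  {2,4,5,6,7}:2  {3,4,5,6,7}:4
  |U|=6: {0,3,4,5,6,7}:6  {1,2,4,5,6,7}:2  {2,3,4,5,6,7}:6
  start at 0(a): 8
  start at 1(c): 12
sum over floor = 20

20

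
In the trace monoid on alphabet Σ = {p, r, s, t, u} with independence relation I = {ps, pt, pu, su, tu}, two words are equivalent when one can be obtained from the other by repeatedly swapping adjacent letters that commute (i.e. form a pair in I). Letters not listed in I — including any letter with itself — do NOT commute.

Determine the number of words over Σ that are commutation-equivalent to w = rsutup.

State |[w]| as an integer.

0(r) covers ∅
1(s) covers 0:r
2(u) covers 0:r
3(t) covers 1:s
4(u) covers 2:u
5(p) covers 0:r
floor of heap: 0:r
completions by unplaced set U, small U first (add the entries for U minus each lowest piece of U):
  |U|=1: {3}:1  {4}:1  {5}:1
  |U|=2: {1,3}:1  {2,4}:1  {3,4}:2  {3,5}:2  {4,5}:2
  |U|=3: {1,3,4}:3  {1,3,5}:3  {2,3,4}:3  {2,4,5}:3  {3,4,5}:6
  |U|=4: {1,2,3,4}:6  {1,3,4,5}:12  {2,3,4,5}:12
  start at 0(r): 30

30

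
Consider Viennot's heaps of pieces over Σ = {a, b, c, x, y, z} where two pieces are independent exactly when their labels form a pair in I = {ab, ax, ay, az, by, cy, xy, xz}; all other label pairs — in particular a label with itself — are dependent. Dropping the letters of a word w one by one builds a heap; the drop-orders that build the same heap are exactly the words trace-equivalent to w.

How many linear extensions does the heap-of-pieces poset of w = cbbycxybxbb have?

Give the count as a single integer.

piece 0:c — minimal
piece 1:b rests on {0:c}
piece 2:b rests on {1:b}
piece 3:y — minimal
piece 4:c rests on {2:b}
piece 5:x rests on {4:c}
piece 6:y rests on {3:y}
piece 7:b rests on {5:x}
piece 8:x rests on {7:b}
piece 9:b rests on {8:x}
piece 10:b rests on {9:b}
minimal pieces: {0:c, 3:y}
ways to finish when only these pieces remain (= sum over removing one remaining piece with nothing left below it):
  1 left: {6}→1  {10}→1
  2 left: {3,6}→1  {6,10}→2  {9,10}→1
  3 left: {3,6,10}→3  {6,9,10}→3  {8,9,10}→1
  4 left: {3,6,9,10}→6  {6,8,9,10}→4  {7,8,9,10}→1
  5 left: {3,6,8,9,10}→10  {5,7,8,9,10}→1  {6,7,8,9,10}→5
  6 left: {3,6,7,8,9,10}→15  {4,5,7,8,9,10}→1  {5,6,7,8,9,10}→6
  7 left: {2,4,5,7,8,9,10}→1  {3,5,6,7,8,9,10}→21  {4,5,6,7,8,9,10}→7
  8 left: {1,2,4,5,7,8,9,10}→1  {2,4,5,6,7,8,9,10}→8  {3,4,5,6,7,8,9,10}→28
  9 left: {0,1,2,4,5,7,8,9,10}→1  {1,2,4,5,6,7,8,9,10}→9  {2,3,4,5,6,7,8,9,10}→36
  placing 0:c first → 45 extensions
  placing 3:y first → 10 extensions
total linear extensions = 55

55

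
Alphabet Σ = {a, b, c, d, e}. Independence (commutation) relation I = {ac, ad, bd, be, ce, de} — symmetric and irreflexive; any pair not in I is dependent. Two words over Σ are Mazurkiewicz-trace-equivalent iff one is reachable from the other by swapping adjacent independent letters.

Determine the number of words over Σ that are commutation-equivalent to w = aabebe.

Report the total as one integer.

6

0(a) covers ∅
1(a) covers 0:a
2(b) covers 1:a
3(e) covers 1:a
4(b) covers 2:b
5(e) covers 3:e
floor of heap: 0:a
completions by unplaced set U, small U first (add the entries for U minus each lowest piece of U):
  |U|=1: {4}:1  {5}:1
  |U|=2: {2,4}:1  {3,5}:1  {4,5}:2
  |U|=3: {2,4,5}:3  {3,4,5}:3
  |U|=4: {2,3,4,5}:6
  start at 0(a): 6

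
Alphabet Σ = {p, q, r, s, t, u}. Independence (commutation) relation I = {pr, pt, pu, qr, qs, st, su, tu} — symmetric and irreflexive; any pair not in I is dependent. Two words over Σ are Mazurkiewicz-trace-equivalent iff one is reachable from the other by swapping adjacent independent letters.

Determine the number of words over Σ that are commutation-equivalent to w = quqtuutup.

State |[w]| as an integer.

0(q) covers ∅
1(u) covers 0:q
2(q) covers 1:u
3(t) covers 2:q
4(u) covers 2:q
5(u) covers 4:u
6(t) covers 3:t
7(u) covers 5:u
8(p) covers 2:q
floor of heap: 0:q
completions by unplaced set U, small U first (add the entries for U minus each lowest piece of U):
  |U|=1: {6}:1  {7}:1  {8}:1
  |U|=2: {3,6}:1  {5,7}:1  {6,7}:2  {6,8}:2  {7,8}:2
  |U|=3: {3,6,7}:3  {3,6,8}:3  {4,5,7}:1  {5,6,7}:3  {5,7,8}:3  {6,7,8}:6
  |U|=4: {3,5,6,7}:6  {3,6,7,8}:12  {4,5,6,7}:4  {4,5,7,8}:4  {5,6,7,8}:12
  |U|=5: {3,4,5,6,7}:10  {3,5,6,7,8}:30  {4,5,6,7,8}:20
  |U|=6: {3,4,5,6,7,8}:60
  |U|=7: {2,3,4,5,6,7,8}:60
  start at 0(q): 60

60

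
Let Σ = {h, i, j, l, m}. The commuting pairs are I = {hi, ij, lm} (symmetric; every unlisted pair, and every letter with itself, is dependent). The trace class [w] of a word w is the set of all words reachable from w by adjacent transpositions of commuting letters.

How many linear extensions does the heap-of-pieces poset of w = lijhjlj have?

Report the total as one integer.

4

piece 0:l — minimal
piece 1:i rests on {0:l}
piece 2:j rests on {0:l}
piece 3:h rests on {2:j}
piece 4:j rests on {3:h}
piece 5:l rests on {1:i, 4:j}
piece 6:j rests on {5:l}
minimal pieces: {0:l}
ways to finish when only these pieces remain (= sum over removing one remaining piece with nothing left below it):
  1 left: {6}→1
  2 left: {5,6}→1
  3 left: {1,5,6}→1  {4,5,6}→1
  4 left: {1,4,5,6}→2  {3,4,5,6}→1
  5 left: {1,3,4,5,6}→3  {2,3,4,5,6}→1
  placing 0:l first → 4 extensions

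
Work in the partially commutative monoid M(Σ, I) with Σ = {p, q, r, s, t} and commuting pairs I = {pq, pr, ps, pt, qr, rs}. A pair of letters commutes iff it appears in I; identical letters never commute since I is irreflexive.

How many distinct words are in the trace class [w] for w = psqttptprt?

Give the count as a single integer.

piece 0:p — minimal
piece 1:s — minimal
piece 2:q rests on {1:s}
piece 3:t rests on {2:q}
piece 4:t rests on {3:t}
piece 5:p rests on {0:p}
piece 6:t rests on {4:t}
piece 7:p rests on {5:p}
piece 8:r rests on {6:t}
piece 9:t rests on {8:r}
minimal pieces: {0:p, 1:s}
ways to finish when only these pieces remain (= sum over removing one remaining piece with nothing left below it):
  1 left: {7}→1  {9}→1
  2 left: {5,7}→1  {7,9}→2  {8,9}→1
  3 left: {0,5,7}→1  {5,7,9}→3  {6,8,9}→1  {7,8,9}→3
  4 left: {0,5,7,9}→4  {4,6,8,9}→1  {5,7,8,9}→6  {6,7,8,9}→4
  5 left: {0,5,7,8,9}→10  {3,4,6,8,9}→1  {4,6,7,8,9}→5  {5,6,7,8,9}→10
  6 left: {0,5,6,7,8,9}→20  {2,3,4,6,8,9}→1  {3,4,6,7,8,9}→6  {4,5,6,7,8,9}→15
  7 left: {0,4,5,6,7,8,9}→35  {1,2,3,4,6,8,9}→1  {2,3,4,6,7,8,9}→7  {3,4,5,6,7,8,9}→21
  8 left: {0,3,4,5,6,7,8,9}→56  {1,2,3,4,6,7,8,9}→8  {2,3,4,5,6,7,8,9}→28
  placing 0:p first → 36 extensions
  placing 1:s first → 84 extensions
total linear extensions = 120

120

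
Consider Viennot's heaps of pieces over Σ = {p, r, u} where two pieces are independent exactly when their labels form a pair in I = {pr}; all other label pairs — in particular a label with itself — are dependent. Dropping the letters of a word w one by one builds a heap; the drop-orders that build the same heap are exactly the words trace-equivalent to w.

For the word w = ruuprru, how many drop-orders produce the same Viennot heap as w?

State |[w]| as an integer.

drop 0:r onto floor
drop 1:u onto {0:r}
drop 2:u onto {1:u}
drop 3:p onto {2:u}
drop 4:r onto {2:u}
drop 5:r onto {4:r}
drop 6:u onto {3:p, 5:r}
ground layer = {0:r}
drop-orders for the pieces not yet dropped (sum over which currently-grounded one goes next):
  1 to go: {6} 1
  2 to go: {3,6} 1  {5,6} 1
  3 to go: {3,5,6} 2  {4,5,6} 1
  4 to go: {3,4,5,6} 3
  5 to go: {2,3,4,5,6} 3
  if 0:r drops first: 3 orders

3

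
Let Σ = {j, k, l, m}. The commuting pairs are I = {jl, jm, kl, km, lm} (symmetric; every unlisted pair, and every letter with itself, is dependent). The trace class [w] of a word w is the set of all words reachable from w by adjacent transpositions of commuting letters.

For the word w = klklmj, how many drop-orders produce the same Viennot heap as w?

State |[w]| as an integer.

#0=k has no predecessor
#1=l has no predecessor
#2=k depends on [0:k]
#3=l depends on [1:l]
#4=m has no predecessor
#5=j depends on [2:k]
sources: [0:k, 1:l, 4:m]
N(rest) = Σ N(rest − s) over sources s of rest; N(one piece) = 1:
  size 1 → [3]=1  [4]=1  [5]=1
  size 2 → [1,3]=1  [2,5]=1  [3,4]=2  [3,5]=2  [4,5]=2
  size 3 → [0,2,5]=1  [1,3,4]=3  [1,3,5]=3  [2,3,5]=3  [2,4,5]=3  [3,4,5]=6
  size 4 → [0,2,3,5]=4  [0,2,4,5]=4  [1,2,3,5]=6  [1,3,4,5]=12  [2,3,4,5]=12
  first=0(k) contributes 30
  first=1(l) contributes 20
  first=4(m) contributes 10
|[w]| = 60

60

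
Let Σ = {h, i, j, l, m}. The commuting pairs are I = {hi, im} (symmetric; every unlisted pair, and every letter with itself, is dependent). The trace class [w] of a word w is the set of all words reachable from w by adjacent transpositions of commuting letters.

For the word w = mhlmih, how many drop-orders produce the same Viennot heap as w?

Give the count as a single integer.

3

piece 0:m — minimal
piece 1:h rests on {0:m}
piece 2:l rests on {1:h}
piece 3:m rests on {2:l}
piece 4:i rests on {2:l}
piece 5:h rests on {3:m}
minimal pieces: {0:m}
ways to finish when only these pieces remain (= sum over removing one remaining piece with nothing left below it):
  1 left: {4}→1  {5}→1
  2 left: {3,5}→1  {4,5}→2
  3 left: {3,4,5}→3
  4 left: {2,3,4,5}→3
  placing 0:m first → 3 extensions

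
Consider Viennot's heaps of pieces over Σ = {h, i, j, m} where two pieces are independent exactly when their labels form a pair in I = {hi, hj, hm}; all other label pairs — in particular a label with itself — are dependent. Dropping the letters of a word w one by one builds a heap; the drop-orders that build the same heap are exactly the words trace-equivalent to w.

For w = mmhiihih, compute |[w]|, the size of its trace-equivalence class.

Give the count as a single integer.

#0=m has no predecessor
#1=m depends on [0:m]
#2=h has no predecessor
#3=i depends on [1:m]
#4=i depends on [3:i]
#5=h depends on [2:h]
#6=i depends on [4:i]
#7=h depends on [5:h]
sources: [0:m, 2:h]
N(rest) = Σ N(rest − s) over sources s of rest; N(one piece) = 1:
  size 1 → [6]=1  [7]=1
  size 2 → [4,6]=1  [5,7]=1  [6,7]=2
  size 3 → [2,5,7]=1  [3,4,6]=1  [4,6,7]=3  [5,6,7]=3
  size 4 → [1,3,4,6]=1  [2,5,6,7]=4  [3,4,6,7]=4  [4,5,6,7]=6
  size 5 → [0,1,3,4,6]=1  [1,3,4,6,7]=5  [2,4,5,6,7]=10  [3,4,5,6,7]=10
  size 6 → [0,1,3,4,6,7]=6  [1,3,4,5,6,7]=15  [2,3,4,5,6,7]=20
  first=0(m) contributes 35
  first=2(h) contributes 21
|[w]| = 56

56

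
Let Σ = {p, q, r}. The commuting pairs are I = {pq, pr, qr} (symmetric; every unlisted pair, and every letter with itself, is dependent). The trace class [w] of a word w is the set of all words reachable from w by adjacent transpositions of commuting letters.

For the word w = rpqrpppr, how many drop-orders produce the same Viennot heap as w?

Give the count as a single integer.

piece 0:r — minimal
piece 1:p — minimal
piece 2:q — minimal
piece 3:r rests on {0:r}
piece 4:p rests on {1:p}
piece 5:p rests on {4:p}
piece 6:p rests on {5:p}
piece 7:r rests on {3:r}
minimal pieces: {0:r, 1:p, 2:q}
ways to finish when only these pieces remain (= sum over removing one remaining piece with nothing left below it):
  1 left: {2}→1  {6}→1  {7}→1
  2 left: {2,6}→2  {2,7}→2  {3,7}→1  {5,6}→1  {6,7}→2
  3 left: {0,3,7}→1  {2,3,7}→3  {2,5,6}→3  {2,6,7}→6  {3,6,7}→3  {4,5,6}→1  {5,6,7}→3
  4 left: {0,2,3,7}→4  {0,3,6,7}→4  {1,4,5,6}→1  {2,3,6,7}→12  {2,4,5,6}→4  {2,5,6,7}→12  {3,5,6,7}→6  {4,5,6,7}→4
  5 left: {0,2,3,6,7}→20  {0,3,5,6,7}→10  {1,2,4,5,6}→5  {1,4,5,6,7}→5  {2,3,5,6,7}→30  {2,4,5,6,7}→20  {3,4,5,6,7}→10
  6 left: {0,2,3,5,6,7}→60  {0,3,4,5,6,7}→20  {1,2,4,5,6,7}→30  {1,3,4,5,6,7}→15  {2,3,4,5,6,7}→60
  placing 0:r first → 105 extensions
  placing 1:p first → 140 extensions
  placing 2:q first → 35 extensions
total linear extensions = 280

280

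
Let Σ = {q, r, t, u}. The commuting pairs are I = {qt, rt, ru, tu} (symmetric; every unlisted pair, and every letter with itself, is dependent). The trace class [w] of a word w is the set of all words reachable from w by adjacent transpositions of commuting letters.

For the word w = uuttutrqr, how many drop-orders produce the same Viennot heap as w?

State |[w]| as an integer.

336

drop 0:u onto floor
drop 1:u onto {0:u}
drop 2:t onto floor
drop 3:t onto {2:t}
drop 4:u onto {1:u}
drop 5:t onto {3:t}
drop 6:r onto floor
drop 7:q onto {4:u, 6:r}
drop 8:r onto {7:q}
ground layer = {0:u, 2:t, 6:r}
drop-orders for the pieces not yet dropped (sum over which currently-grounded one goes next):
  1 to go: {5} 1  {8} 1
  2 to go: {3,5} 1  {5,8} 2  {7,8} 1
  3 to go: {2,3,5} 1  {3,5,8} 3  {4,7,8} 1  {5,7,8} 3  {6,7,8} 1
  4 to go: {1,4,7,8} 1  {2,3,5,8} 4  {3,5,7,8} 6  {4,5,7,8} 4  {4,6,7,8} 2  {5,6,7,8} 4
  5 to go: {0,1,4,7,8} 1  {1,4,5,7,8} 5  {1,4,6,7,8} 3  {2,3,5,7,8} 10  {3,4,5,7,8} 10  {3,5,6,7,8} 10  {4,5,6,7,8} 10
  6 to go: {0,1,4,5,7,8} 6  {0,1,4,6,7,8} 4  {1,3,4,5,7,8} 15  {1,4,5,6,7,8} 18  {2,3,4,5,7,8} 20  {2,3,5,6,7,8} 20  {3,4,5,6,7,8} 30
  7 to go: {0,1,3,4,5,7,8} 21  {0,1,4,5,6,7,8} 28  {1,2,3,4,5,7,8} 35  {1,3,4,5,6,7,8} 63  {2,3,4,5,6,7,8} 70
  if 0:u drops first: 168 orders
  if 2:t drops first: 112 orders
  if 6:r drops first: 56 orders
heap linearizations: 336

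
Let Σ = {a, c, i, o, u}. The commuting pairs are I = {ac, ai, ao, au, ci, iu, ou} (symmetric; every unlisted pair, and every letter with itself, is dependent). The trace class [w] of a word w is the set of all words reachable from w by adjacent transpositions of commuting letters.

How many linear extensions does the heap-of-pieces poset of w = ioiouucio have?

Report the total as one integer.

drop 0:i onto floor
drop 1:o onto {0:i}
drop 2:i onto {1:o}
drop 3:o onto {2:i}
drop 4:u onto floor
drop 5:u onto {4:u}
drop 6:c onto {3:o, 5:u}
drop 7:i onto {3:o}
drop 8:o onto {6:c, 7:i}
ground layer = {0:i, 4:u}
drop-orders for the pieces not yet dropped (sum over which currently-grounded one goes next):
  1 to go: {8} 1
  2 to go: {6,8} 1  {7,8} 1
  3 to go: {5,6,8} 1  {6,7,8} 2
  4 to go: {3,6,7,8} 2  {4,5,6,8} 1  {5,6,7,8} 3
  5 to go: {2,3,6,7,8} 2  {3,5,6,7,8} 5  {4,5,6,7,8} 4
  6 to go: {1,2,3,6,7,8} 2  {2,3,5,6,7,8} 7  {3,4,5,6,7,8} 9
  7 to go: {0,1,2,3,6,7,8} 2  {1,2,3,5,6,7,8} 9  {2,3,4,5,6,7,8} 16
  if 0:i drops first: 25 orders
  if 4:u drops first: 11 orders
heap linearizations: 36

36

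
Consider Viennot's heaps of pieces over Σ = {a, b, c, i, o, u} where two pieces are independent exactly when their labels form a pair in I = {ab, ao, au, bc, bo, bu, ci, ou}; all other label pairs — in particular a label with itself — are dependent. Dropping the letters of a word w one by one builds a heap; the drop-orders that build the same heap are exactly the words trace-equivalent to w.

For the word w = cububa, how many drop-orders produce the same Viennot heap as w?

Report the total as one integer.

45

drop 0:c onto floor
drop 1:u onto {0:c}
drop 2:b onto floor
drop 3:u onto {1:u}
drop 4:b onto {2:b}
drop 5:a onto {0:c}
ground layer = {0:c, 2:b}
drop-orders for the pieces not yet dropped (sum over which currently-grounded one goes next):
  1 to go: {3} 1  {4} 1  {5} 1
  2 to go: {1,3} 1  {2,4} 1  {3,4} 2  {3,5} 2  {4,5} 2
  3 to go: {1,3,4} 3  {1,3,5} 3  {2,3,4} 3  {2,4,5} 3  {3,4,5} 6
  4 to go: {0,1,3,5} 3  {1,2,3,4} 6  {1,3,4,5} 12  {2,3,4,5} 12
  if 0:c drops first: 30 orders
  if 2:b drops first: 15 orders
heap linearizations: 45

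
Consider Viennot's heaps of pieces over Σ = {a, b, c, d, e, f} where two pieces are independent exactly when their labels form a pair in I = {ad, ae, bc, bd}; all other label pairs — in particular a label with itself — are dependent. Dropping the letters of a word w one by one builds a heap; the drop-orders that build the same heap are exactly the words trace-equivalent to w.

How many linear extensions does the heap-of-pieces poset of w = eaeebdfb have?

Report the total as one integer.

9

0(e) covers ∅
1(a) covers ∅
2(e) covers 0:e
3(e) covers 2:e
4(b) covers 1:a, 3:e
5(d) covers 3:e
6(f) covers 4:b, 5:d
7(b) covers 6:f
floor of heap: 0:e, 1:a
completions by unplaced set U, small U first (add the entries for U minus each lowest piece of U):
  |U|=1: {7}:1
  |U|=2: {6,7}:1
  |U|=3: {4,6,7}:1  {5,6,7}:1
  |U|=4: {1,4,6,7}:1  {4,5,6,7}:2
  |U|=5: {1,4,5,6,7}:3  {3,4,5,6,7}:2
  |U|=6: {1,3,4,5,6,7}:5  {2,3,4,5,6,7}:2
  start at 0(e): 7
  start at 1(a): 2
sum over floor = 9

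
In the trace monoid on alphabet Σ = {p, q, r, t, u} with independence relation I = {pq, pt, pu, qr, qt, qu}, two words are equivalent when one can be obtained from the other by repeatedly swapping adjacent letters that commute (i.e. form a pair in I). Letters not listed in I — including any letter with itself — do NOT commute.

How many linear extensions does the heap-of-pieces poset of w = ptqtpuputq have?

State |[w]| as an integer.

2520

piece 0:p — minimal
piece 1:t — minimal
piece 2:q — minimal
piece 3:t rests on {1:t}
piece 4:p rests on {0:p}
piece 5:u rests on {3:t}
piece 6:p rests on {4:p}
piece 7:u rests on {5:u}
piece 8:t rests on {7:u}
piece 9:q rests on {2:q}
minimal pieces: {0:p, 1:t, 2:q}
ways to finish when only these pieces remain (= sum over removing one remaining piece with nothing left below it):
  1 left: {6}→1  {8}→1  {9}→1
  2 left: {2,9}→1  {4,6}→1  {6,8}→2  {6,9}→2  {7,8}→1  {8,9}→2
  3 left: {0,4,6}→1  {2,6,9}→3  {2,8,9}→3  {4,6,8}→3  {4,6,9}→3  {5,7,8}→1  {6,7,8}→3  {6,8,9}→6  {7,8,9}→3
  4 left: {0,4,6,8}→4  {0,4,6,9}→4  {2,4,6,9}→6  {2,6,8,9}→12  {2,7,8,9}→6  {3,5,7,8}→1  {4,6,7,8}→6  {4,6,8,9}→12  {5,6,7,8}→4  {5,7,8,9}→4  {6,7,8,9}→12
  5 left: {0,2,4,6,9}→10  {0,4,6,7,8}→10  {0,4,6,8,9}→20  {1,3,5,7,8}→1  {2,4,6,8,9}→30  {2,5,7,8,9}→10  {2,6,7,8,9}→30  {3,5,6,7,8}→5  {3,5,7,8,9}→5  {4,5,6,7,8}→10  {4,6,7,8,9}→30  {5,6,7,8,9}→20
  6 left: {0,2,4,6,8,9}→60  {0,4,5,6,7,8}→20  {0,4,6,7,8,9}→60  {1,3,5,6,7,8}→6  {1,3,5,7,8,9}→6  {2,3,5,7,8,9}→15  {2,4,6,7,8,9}→90  {2,5,6,7,8,9}→60  {3,4,5,6,7,8}→15  {3,5,6,7,8,9}→30  {4,5,6,7,8,9}→60
  7 left: {0,2,4,6,7,8,9}→210  {0,3,4,5,6,7,8}→35  {0,4,5,6,7,8,9}→140  {1,2,3,5,7,8,9}→21  {1,3,4,5,6,7,8}→21  {1,3,5,6,7,8,9}→42  {2,3,5,6,7,8,9}→105  {2,4,5,6,7,8,9}→210  {3,4,5,6,7,8,9}→105
  8 left: {0,1,3,4,5,6,7,8}→56  {0,2,4,5,6,7,8,9}→560  {0,3,4,5,6,7,8,9}→280  {1,2,3,5,6,7,8,9}→168  {1,3,4,5,6,7,8,9}→168  {2,3,4,5,6,7,8,9}→420
  placing 0:p first → 756 extensions
  placing 1:t first → 1260 extensions
  placing 2:q first → 504 extensions
total linear extensions = 2520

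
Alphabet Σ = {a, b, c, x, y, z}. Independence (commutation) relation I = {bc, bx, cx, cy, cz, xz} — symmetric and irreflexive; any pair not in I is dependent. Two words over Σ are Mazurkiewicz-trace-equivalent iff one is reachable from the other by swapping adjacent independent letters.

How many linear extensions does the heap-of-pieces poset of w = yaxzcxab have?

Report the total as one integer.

12

0(y) covers ∅
1(a) covers 0:y
2(x) covers 1:a
3(z) covers 1:a
4(c) covers 1:a
5(x) covers 2:x
6(a) covers 3:z, 4:c, 5:x
7(b) covers 6:a
floor of heap: 0:y
completions by unplaced set U, small U first (add the entries for U minus each lowest piece of U):
  |U|=1: {7}:1
  |U|=2: {6,7}:1
  |U|=3: {3,6,7}:1  {4,6,7}:1  {5,6,7}:1
  |U|=4: {2,5,6,7}:1  {3,4,6,7}:2  {3,5,6,7}:2  {4,5,6,7}:2
  |U|=5: {2,3,5,6,7}:3  {2,4,5,6,7}:3  {3,4,5,6,7}:6
  |U|=6: {2,3,4,5,6,7}:12
  start at 0(y): 12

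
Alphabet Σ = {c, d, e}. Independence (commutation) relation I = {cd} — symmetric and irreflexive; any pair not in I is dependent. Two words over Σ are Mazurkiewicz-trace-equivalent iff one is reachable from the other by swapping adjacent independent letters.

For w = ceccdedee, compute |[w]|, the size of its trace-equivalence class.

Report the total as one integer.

3

drop 0:c onto floor
drop 1:e onto {0:c}
drop 2:c onto {1:e}
drop 3:c onto {2:c}
drop 4:d onto {1:e}
drop 5:e onto {3:c, 4:d}
drop 6:d onto {5:e}
drop 7:e onto {6:d}
drop 8:e onto {7:e}
ground layer = {0:c}
drop-orders for the pieces not yet dropped (sum over which currently-grounded one goes next):
  1 to go: {8} 1
  2 to go: {7,8} 1
  3 to go: {6,7,8} 1
  4 to go: {5,6,7,8} 1
  5 to go: {3,5,6,7,8} 1  {4,5,6,7,8} 1
  6 to go: {2,3,5,6,7,8} 1  {3,4,5,6,7,8} 2
  7 to go: {2,3,4,5,6,7,8} 3
  if 0:c drops first: 3 orders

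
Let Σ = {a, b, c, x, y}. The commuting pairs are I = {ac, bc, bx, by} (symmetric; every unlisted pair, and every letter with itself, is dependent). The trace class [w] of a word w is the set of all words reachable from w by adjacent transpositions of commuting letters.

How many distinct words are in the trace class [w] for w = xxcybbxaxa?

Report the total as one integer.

#0=x has no predecessor
#1=x depends on [0:x]
#2=c depends on [1:x]
#3=y depends on [2:c]
#4=b has no predecessor
#5=b depends on [4:b]
#6=x depends on [3:y]
#7=a depends on [5:b, 6:x]
#8=x depends on [7:a]
#9=a depends on [8:x]
sources: [0:x, 4:b]
N(rest) = Σ N(rest − s) over sources s of rest; N(one piece) = 1:
  size 1 → [9]=1
  size 2 → [8,9]=1
  size 3 → [7,8,9]=1
  size 4 → [5,7,8,9]=1  [6,7,8,9]=1
  size 5 → [3,6,7,8,9]=1  [4,5,7,8,9]=1  [5,6,7,8,9]=2
  size 6 → [2,3,6,7,8,9]=1  [3,5,6,7,8,9]=3  [4,5,6,7,8,9]=3
  size 7 → [1,2,3,6,7,8,9]=1  [2,3,5,6,7,8,9]=4  [3,4,5,6,7,8,9]=6
  size 8 → [0,1,2,3,6,7,8,9]=1  [1,2,3,5,6,7,8,9]=5  [2,3,4,5,6,7,8,9]=10
  first=0(x) contributes 15
  first=4(b) contributes 6
|[w]| = 21

21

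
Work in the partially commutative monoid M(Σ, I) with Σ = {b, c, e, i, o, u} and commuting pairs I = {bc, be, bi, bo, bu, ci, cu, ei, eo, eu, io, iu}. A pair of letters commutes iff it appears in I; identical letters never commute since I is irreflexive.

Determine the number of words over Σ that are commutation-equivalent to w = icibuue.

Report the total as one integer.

630

drop 0:i onto floor
drop 1:c onto floor
drop 2:i onto {0:i}
drop 3:b onto floor
drop 4:u onto floor
drop 5:u onto {4:u}
drop 6:e onto {1:c}
ground layer = {0:i, 1:c, 3:b, 4:u}
drop-orders for the pieces not yet dropped (sum over which currently-grounded one goes next):
  1 to go: {2} 1  {3} 1  {5} 1  {6} 1
  2 to go: {0,2} 1  {1,6} 1  {2,3} 2  {2,5} 2  {2,6} 2  {3,5} 2  {3,6} 2  {4,5} 1  {5,6} 2
  3 to go: {0,2,3} 3  {0,2,5} 3  {0,2,6} 3  {1,2,6} 3  {1,3,6} 3  {1,5,6} 3  {2,3,5} 6  {2,3,6} 6  {2,4,5} 3  {2,5,6} 6  {3,4,5} 3  {3,5,6} 6  {4,5,6} 3
  4 to go: {0,1,2,6} 6  {0,2,3,5} 12  {0,2,3,6} 12  {0,2,4,5} 6  {0,2,5,6} 12  {1,2,3,6} 12  {1,2,5,6} 12  {1,3,5,6} 12  {1,4,5,6} 6  {2,3,4,5} 12  {2,3,5,6} 24  {2,4,5,6} 12  {3,4,5,6} 12
  5 to go: {0,1,2,3,6} 30  {0,1,2,5,6} 30  {0,2,3,4,5} 30  {0,2,3,5,6} 60  {0,2,4,5,6} 30  {1,2,3,5,6} 60  {1,2,4,5,6} 30  {1,3,4,5,6} 30  {2,3,4,5,6} 60
  if 0:i drops first: 180 orders
  if 1:c drops first: 180 orders
  if 3:b drops first: 90 orders
  if 4:u drops first: 180 orders
heap linearizations: 630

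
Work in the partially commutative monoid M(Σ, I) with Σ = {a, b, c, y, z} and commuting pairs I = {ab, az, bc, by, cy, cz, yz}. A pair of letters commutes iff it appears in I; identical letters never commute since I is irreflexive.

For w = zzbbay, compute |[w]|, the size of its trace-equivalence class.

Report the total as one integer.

piece 0:z — minimal
piece 1:z rests on {0:z}
piece 2:b rests on {1:z}
piece 3:b rests on {2:b}
piece 4:a — minimal
piece 5:y rests on {4:a}
minimal pieces: {0:z, 4:a}
ways to finish when only these pieces remain (= sum over removing one remaining piece with nothing left below it):
  1 left: {3}→1  {5}→1
  2 left: {2,3}→1  {3,5}→2  {4,5}→1
  3 left: {1,2,3}→1  {2,3,5}→3  {3,4,5}→3
  4 left: {0,1,2,3}→1  {1,2,3,5}→4  {2,3,4,5}→6
  placing 0:z first → 10 extensions
  placing 4:a first → 5 extensions
total linear extensions = 15

15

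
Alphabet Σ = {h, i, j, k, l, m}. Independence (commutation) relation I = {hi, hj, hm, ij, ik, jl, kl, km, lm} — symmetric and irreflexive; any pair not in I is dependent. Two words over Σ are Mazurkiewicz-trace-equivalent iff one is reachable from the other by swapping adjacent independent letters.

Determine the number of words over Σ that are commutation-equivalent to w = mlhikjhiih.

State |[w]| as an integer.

#0=m has no predecessor
#1=l has no predecessor
#2=h depends on [1:l]
#3=i depends on [0:m, 1:l]
#4=k depends on [2:h]
#5=j depends on [0:m, 4:k]
#6=h depends on [4:k]
#7=i depends on [3:i]
#8=i depends on [7:i]
#9=h depends on [6:h]
sources: [0:m, 1:l]
N(rest) = Σ N(rest − s) over sources s of rest; N(one piece) = 1:
  size 1 → [5]=1  [8]=1  [9]=1
  size 2 → [5,8]=2  [5,9]=2  [6,9]=1  [7,8]=1  [8,9]=2
  size 3 → [3,7,8]=1  [5,6,9]=3  [5,7,8]=3  [5,8,9]=6  [6,8,9]=3  [7,8,9]=3
  size 4 → [3,5,7,8]=4  [3,7,8,9]=4  [4,5,6,9]=3  [5,6,8,9]=12  [5,7,8,9]=12  [6,7,8,9]=6
  size 5 → [0,3,5,7,8]=4  [2,4,5,6,9]=3  [3,5,7,8,9]=20  [3,6,7,8,9]=10  [4,5,6,8,9]=15  [5,6,7,8,9]=30
  size 6 → [0,3,5,7,8,9]=24  [2,4,5,6,8,9]=18  [3,5,6,7,8,9]=60  [4,5,6,7,8,9]=45
  size 7 → [0,3,5,6,7,8,9]=84  [2,4,5,6,7,8,9]=63  [3,4,5,6,7,8,9]=105
  size 8 → [0,3,4,5,6,7,8,9]=189  [2,3,4,5,6,7,8,9]=168
  first=0(m) contributes 168
  first=1(l) contributes 357
|[w]| = 525

525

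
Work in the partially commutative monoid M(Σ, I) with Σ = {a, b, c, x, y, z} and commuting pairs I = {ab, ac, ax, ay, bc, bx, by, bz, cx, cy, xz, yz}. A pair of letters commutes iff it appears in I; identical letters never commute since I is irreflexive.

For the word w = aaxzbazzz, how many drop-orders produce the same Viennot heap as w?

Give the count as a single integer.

0(a) covers ∅
1(a) covers 0:a
2(x) covers ∅
3(z) covers 1:a
4(b) covers ∅
5(a) covers 3:z
6(z) covers 5:a
7(z) covers 6:z
8(z) covers 7:z
floor of heap: 0:a, 2:x, 4:b
completions by unplaced set U, small U first (add the entries for U minus each lowest piece of U):
  |U|=1: {2}:1  {4}:1  {8}:1
  |U|=2: {2,4}:2  {2,8}:2  {4,8}:2  {7,8}:1
  |U|=3: {2,4,8}:6  {2,7,8}:3  {4,7,8}:3  {6,7,8}:1
  |U|=4: {2,4,7,8}:12  {2,6,7,8}:4  {4,6,7,8}:4  {5,6,7,8}:1
  |U|=5: {2,4,6,7,8}:20  {2,5,6,7,8}:5  {3,5,6,7,8}:1  {4,5,6,7,8}:5
  |U|=6: {1,3,5,6,7,8}:1  {2,3,5,6,7,8}:6  {2,4,5,6,7,8}:30  {3,4,5,6,7,8}:6
  |U|=7: {0,1,3,5,6,7,8}:1  {1,2,3,5,6,7,8}:7  {1,3,4,5,6,7,8}:7  {2,3,4,5,6,7,8}:42
  start at 0(a): 56
  start at 2(x): 8
  start at 4(b): 8
sum over floor = 72

72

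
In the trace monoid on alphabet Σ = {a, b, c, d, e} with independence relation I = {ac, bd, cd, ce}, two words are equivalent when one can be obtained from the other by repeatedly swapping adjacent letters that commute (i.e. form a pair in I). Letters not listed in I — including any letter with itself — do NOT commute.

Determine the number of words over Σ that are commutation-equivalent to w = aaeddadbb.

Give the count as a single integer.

3

0(a) covers ∅
1(a) covers 0:a
2(e) covers 1:a
3(d) covers 2:e
4(d) covers 3:d
5(a) covers 4:d
6(d) covers 5:a
7(b) covers 5:a
8(b) covers 7:b
floor of heap: 0:a
completions by unplaced set U, small U first (add the entries for U minus each lowest piece of U):
  |U|=1: {6}:1  {8}:1
  |U|=2: {6,8}:2  {7,8}:1
  |U|=3: {6,7,8}:3
  |U|=4: {5,6,7,8}:3
  |U|=5: {4,5,6,7,8}:3
  |U|=6: {3,4,5,6,7,8}:3
  |U|=7: {2,3,4,5,6,7,8}:3
  start at 0(a): 3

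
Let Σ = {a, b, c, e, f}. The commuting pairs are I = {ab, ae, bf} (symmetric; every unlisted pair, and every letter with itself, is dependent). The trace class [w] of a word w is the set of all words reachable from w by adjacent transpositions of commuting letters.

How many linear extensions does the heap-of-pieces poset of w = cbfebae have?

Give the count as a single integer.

piece 0:c — minimal
piece 1:b rests on {0:c}
piece 2:f rests on {0:c}
piece 3:e rests on {1:b, 2:f}
piece 4:b rests on {3:e}
piece 5:a rests on {2:f}
piece 6:e rests on {4:b}
minimal pieces: {0:c}
ways to finish when only these pieces remain (= sum over removing one remaining piece with nothing left below it):
  1 left: {5}→1  {6}→1
  2 left: {4,6}→1  {5,6}→2
  3 left: {3,4,6}→1  {4,5,6}→3
  4 left: {1,3,4,6}→1  {3,4,5,6}→4
  5 left: {1,3,4,5,6}→5  {2,3,4,5,6}→4
  placing 0:c first → 9 extensions

9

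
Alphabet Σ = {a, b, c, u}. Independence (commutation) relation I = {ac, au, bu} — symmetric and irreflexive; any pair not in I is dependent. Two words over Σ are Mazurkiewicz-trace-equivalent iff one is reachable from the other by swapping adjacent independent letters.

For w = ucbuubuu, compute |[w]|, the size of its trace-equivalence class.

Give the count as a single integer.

#0=u has no predecessor
#1=c depends on [0:u]
#2=b depends on [1:c]
#3=u depends on [1:c]
#4=u depends on [3:u]
#5=b depends on [2:b]
#6=u depends on [4:u]
#7=u depends on [6:u]
sources: [0:u]
N(rest) = Σ N(rest − s) over sources s of rest; N(one piece) = 1:
  size 1 → [5]=1  [7]=1
  size 2 → [2,5]=1  [5,7]=2  [6,7]=1
  size 3 → [2,5,7]=3  [4,6,7]=1  [5,6,7]=3
  size 4 → [2,5,6,7]=6  [3,4,6,7]=1  [4,5,6,7]=4
  size 5 → [2,4,5,6,7]=10  [3,4,5,6,7]=5
  size 6 → [2,3,4,5,6,7]=15
  first=0(u) contributes 15

15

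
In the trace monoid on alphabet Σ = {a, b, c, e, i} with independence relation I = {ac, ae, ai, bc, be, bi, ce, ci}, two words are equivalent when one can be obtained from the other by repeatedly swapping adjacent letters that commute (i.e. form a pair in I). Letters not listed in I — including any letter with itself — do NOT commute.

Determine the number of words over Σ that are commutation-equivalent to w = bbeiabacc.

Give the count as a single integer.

drop 0:b onto floor
drop 1:b onto {0:b}
drop 2:e onto floor
drop 3:i onto {2:e}
drop 4:a onto {1:b}
drop 5:b onto {4:a}
drop 6:a onto {5:b}
drop 7:c onto floor
drop 8:c onto {7:c}
ground layer = {0:b, 2:e, 7:c}
drop-orders for the pieces not yet dropped (sum over which currently-grounded one goes next):
  1 to go: {3} 1  {6} 1  {8} 1
  2 to go: {2,3} 1  {3,6} 2  {3,8} 2  {5,6} 1  {6,8} 2  {7,8} 1
  3 to go: {2,3,6} 3  {2,3,8} 3  {3,5,6} 3  {3,6,8} 6  {3,7,8} 3  {4,5,6} 1  {5,6,8} 3  {6,7,8} 3
  4 to go: {1,4,5,6} 1  {2,3,5,6} 6  {2,3,6,8} 12  {2,3,7,8} 6  {3,4,5,6} 4  {3,5,6,8} 12  {3,6,7,8} 12  {4,5,6,8} 4  {5,6,7,8} 6
  5 to go: {0,1,4,5,6} 1  {1,3,4,5,6} 5  {1,4,5,6,8} 5  {2,3,4,5,6} 10  {2,3,5,6,8} 30  {2,3,6,7,8} 30  {3,4,5,6,8} 20  {3,5,6,7,8} 30  {4,5,6,7,8} 10
  6 to go: {0,1,3,4,5,6} 6  {0,1,4,5,6,8} 6  {1,2,3,4,5,6} 15  {1,3,4,5,6,8} 30  {1,4,5,6,7,8} 15  {2,3,4,5,6,8} 60  {2,3,5,6,7,8} 90  {3,4,5,6,7,8} 60
  7 to go: {0,1,2,3,4,5,6} 21  {0,1,3,4,5,6,8} 42  {0,1,4,5,6,7,8} 21  {1,2,3,4,5,6,8} 105  {1,3,4,5,6,7,8} 105  {2,3,4,5,6,7,8} 210
  if 0:b drops first: 420 orders
  if 2:e drops first: 168 orders
  if 7:c drops first: 168 orders
heap linearizations: 756

756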